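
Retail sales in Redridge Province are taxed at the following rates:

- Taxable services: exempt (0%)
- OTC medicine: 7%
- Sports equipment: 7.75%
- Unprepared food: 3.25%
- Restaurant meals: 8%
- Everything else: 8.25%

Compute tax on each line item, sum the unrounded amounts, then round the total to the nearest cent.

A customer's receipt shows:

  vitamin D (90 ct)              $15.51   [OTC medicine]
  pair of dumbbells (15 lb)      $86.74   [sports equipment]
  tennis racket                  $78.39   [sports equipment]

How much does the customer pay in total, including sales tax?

$194.52

Vitamin D (90 ct) $15.51: OTC medicine → 7% → $1.0857
Pair of dumbbells (15 lb) $86.74: sports equipment → 7.75% → $6.72235
Tennis racket $78.39: sports equipment → 7.75% → $6.075225
Subtotal = $180.64; unrounded tax = $13.883275 → $13.88; total due = $194.52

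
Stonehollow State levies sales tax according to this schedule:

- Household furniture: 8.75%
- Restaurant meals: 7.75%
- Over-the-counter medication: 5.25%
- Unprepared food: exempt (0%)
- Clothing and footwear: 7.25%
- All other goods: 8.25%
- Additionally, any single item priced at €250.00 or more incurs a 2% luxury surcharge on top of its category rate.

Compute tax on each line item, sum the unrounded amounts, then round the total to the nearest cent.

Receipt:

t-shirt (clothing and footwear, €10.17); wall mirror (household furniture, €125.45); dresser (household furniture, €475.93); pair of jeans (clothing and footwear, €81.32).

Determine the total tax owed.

€68.77

T-shirt €10.17: clothing and footwear → 7.25% → €0.737325
Wall mirror €125.45: household furniture → 8.75% → €10.976875
Dresser €475.93: household furniture → 8.75% + 2% surcharge = 10.75% → €51.162475
Pair of jeans €81.32: clothing and footwear → 7.25% → €5.8957
Unrounded tax sum = €68.772375 → €68.77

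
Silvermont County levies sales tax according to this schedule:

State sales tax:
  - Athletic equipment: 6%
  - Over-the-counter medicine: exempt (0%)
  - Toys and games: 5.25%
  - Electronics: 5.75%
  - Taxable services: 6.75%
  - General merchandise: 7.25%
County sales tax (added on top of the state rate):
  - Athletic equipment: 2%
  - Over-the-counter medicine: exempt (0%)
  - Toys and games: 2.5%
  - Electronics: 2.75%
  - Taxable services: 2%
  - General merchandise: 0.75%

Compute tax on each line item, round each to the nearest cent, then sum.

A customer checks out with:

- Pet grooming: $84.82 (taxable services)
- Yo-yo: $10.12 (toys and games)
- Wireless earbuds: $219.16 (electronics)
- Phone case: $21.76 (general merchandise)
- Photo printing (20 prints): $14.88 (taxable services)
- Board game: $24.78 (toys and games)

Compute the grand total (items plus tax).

$407.31

Pet grooming $84.82: taxable services → 6.75% + 2% county = 8.75% → $7.42
Yo-yo $10.12: toys and games → 5.25% + 2.5% county = 7.75% → $0.78
Wireless earbuds $219.16: electronics → 5.75% + 2.75% county = 8.5% → $18.63
Phone case $21.76: general merchandise → 7.25% + 0.75% county = 8% → $1.74
Photo printing (20 prints) $14.88: taxable services → 6.75% + 2% county = 8.75% → $1.30
Board game $24.78: toys and games → 5.25% + 2.5% county = 7.75% → $1.92
Subtotal = $375.52; tax = $31.79; total due = $407.31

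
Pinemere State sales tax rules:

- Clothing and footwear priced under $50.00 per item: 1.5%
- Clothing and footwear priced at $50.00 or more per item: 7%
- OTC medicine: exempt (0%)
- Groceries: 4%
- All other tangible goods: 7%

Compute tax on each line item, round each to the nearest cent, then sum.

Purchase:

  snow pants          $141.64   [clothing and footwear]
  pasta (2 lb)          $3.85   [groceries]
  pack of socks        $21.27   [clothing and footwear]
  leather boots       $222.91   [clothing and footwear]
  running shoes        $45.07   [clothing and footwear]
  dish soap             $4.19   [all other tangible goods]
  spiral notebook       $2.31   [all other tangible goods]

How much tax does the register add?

$27.11

Snow pants $141.64: clothing and footwear, $50.00 or more → 7% → $9.91
Pasta (2 lb) $3.85: groceries → 4% → $0.15
Pack of socks $21.27: clothing and footwear, under $50.00 → 1.5% → $0.32
Leather boots $222.91: clothing and footwear, $50.00 or more → 7% → $15.60
Running shoes $45.07: clothing and footwear, under $50.00 → 1.5% → $0.68
Dish soap $4.19: all other tangible goods → 7% → $0.29
Spiral notebook $2.31: all other tangible goods → 7% → $0.16
Total tax = $9.91 + $0.15 + $0.32 + $15.60 + $0.68 + $0.29 + $0.16 = $27.11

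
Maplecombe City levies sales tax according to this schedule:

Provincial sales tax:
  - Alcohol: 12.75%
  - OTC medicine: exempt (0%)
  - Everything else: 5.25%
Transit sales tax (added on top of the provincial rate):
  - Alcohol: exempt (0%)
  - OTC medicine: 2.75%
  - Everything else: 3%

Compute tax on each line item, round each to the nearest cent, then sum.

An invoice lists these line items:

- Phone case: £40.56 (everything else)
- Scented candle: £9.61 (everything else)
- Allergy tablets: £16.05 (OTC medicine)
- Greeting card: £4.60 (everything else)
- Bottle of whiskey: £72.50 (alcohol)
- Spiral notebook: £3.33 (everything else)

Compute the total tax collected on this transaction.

Phone case £40.56: everything else → 5.25% + 3% transit = 8.25% → £3.35
Scented candle £9.61: everything else → 5.25% + 3% transit = 8.25% → £0.79
Allergy tablets £16.05: OTC medicine → 0% + 2.75% transit = 2.75% → £0.44
Greeting card £4.60: everything else → 5.25% + 3% transit = 8.25% → £0.38
Bottle of whiskey £72.50: alcohol → 12.75% + 0% transit = 12.75% → £9.24
Spiral notebook £3.33: everything else → 5.25% + 3% transit = 8.25% → £0.27
Total tax = £3.35 + £0.79 + £0.44 + £0.38 + £9.24 + £0.27 = £14.47

£14.47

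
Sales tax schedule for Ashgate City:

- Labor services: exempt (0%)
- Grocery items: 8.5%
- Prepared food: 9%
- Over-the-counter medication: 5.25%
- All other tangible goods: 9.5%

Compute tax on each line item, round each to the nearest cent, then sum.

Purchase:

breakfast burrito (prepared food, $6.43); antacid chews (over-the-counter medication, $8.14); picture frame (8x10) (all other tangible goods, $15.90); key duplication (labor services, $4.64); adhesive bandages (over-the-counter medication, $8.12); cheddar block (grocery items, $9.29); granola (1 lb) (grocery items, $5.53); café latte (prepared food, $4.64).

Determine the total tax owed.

$4.63

Breakfast burrito $6.43: prepared food → 9% → $0.58
Antacid chews $8.14: over-the-counter medication → 5.25% → $0.43
Picture frame (8x10) $15.90: all other tangible goods → 9.5% → $1.51
Key duplication $4.64: labor services → 0% → $0.00
Adhesive bandages $8.12: over-the-counter medication → 5.25% → $0.43
Cheddar block $9.29: grocery items → 8.5% → $0.79
Granola (1 lb) $5.53: grocery items → 8.5% → $0.47
Café latte $4.64: prepared food → 9% → $0.42
Total tax = $0.58 + $0.43 + $1.51 + $0.43 + $0.79 + $0.47 + $0.42 = $4.63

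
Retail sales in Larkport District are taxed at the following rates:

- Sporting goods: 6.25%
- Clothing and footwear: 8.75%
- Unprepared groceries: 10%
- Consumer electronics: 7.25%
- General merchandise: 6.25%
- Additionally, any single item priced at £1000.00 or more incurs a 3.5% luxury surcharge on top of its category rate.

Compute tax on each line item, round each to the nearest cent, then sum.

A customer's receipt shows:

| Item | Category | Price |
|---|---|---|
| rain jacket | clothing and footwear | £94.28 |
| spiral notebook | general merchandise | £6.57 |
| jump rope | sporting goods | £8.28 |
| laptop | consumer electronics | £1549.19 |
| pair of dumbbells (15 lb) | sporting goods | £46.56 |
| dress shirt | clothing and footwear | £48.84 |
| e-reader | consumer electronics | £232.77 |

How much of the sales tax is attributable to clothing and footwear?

£12.52

Rain jacket £94.28: clothing and footwear → 8.75% → £8.25
Dress shirt £48.84: clothing and footwear → 8.75% → £4.27
Tax on clothing and footwear = £8.25 + £4.27 = £12.52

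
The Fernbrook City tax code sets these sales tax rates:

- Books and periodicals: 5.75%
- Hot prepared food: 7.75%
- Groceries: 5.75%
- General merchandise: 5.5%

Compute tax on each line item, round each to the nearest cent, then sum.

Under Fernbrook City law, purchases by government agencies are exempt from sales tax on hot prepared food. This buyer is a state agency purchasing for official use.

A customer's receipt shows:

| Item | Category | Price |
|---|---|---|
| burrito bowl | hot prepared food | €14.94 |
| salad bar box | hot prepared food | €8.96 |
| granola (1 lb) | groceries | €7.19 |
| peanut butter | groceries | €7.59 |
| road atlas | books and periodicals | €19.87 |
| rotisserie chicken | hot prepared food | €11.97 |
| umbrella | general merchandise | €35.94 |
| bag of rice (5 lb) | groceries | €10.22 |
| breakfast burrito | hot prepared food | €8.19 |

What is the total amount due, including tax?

€129.43

Burrito bowl €14.94: hot prepared food, buyer-exempt → 0% → €0.00
Salad bar box €8.96: hot prepared food, buyer-exempt → 0% → €0.00
Granola (1 lb) €7.19: groceries → 5.75% → €0.41
Peanut butter €7.59: groceries → 5.75% → €0.44
Road atlas €19.87: books and periodicals → 5.75% → €1.14
Rotisserie chicken €11.97: hot prepared food, buyer-exempt → 0% → €0.00
Umbrella €35.94: general merchandise → 5.5% → €1.98
Bag of rice (5 lb) €10.22: groceries → 5.75% → €0.59
Breakfast burrito €8.19: hot prepared food, buyer-exempt → 0% → €0.00
Subtotal = €124.87; tax = €4.56; total due = €129.43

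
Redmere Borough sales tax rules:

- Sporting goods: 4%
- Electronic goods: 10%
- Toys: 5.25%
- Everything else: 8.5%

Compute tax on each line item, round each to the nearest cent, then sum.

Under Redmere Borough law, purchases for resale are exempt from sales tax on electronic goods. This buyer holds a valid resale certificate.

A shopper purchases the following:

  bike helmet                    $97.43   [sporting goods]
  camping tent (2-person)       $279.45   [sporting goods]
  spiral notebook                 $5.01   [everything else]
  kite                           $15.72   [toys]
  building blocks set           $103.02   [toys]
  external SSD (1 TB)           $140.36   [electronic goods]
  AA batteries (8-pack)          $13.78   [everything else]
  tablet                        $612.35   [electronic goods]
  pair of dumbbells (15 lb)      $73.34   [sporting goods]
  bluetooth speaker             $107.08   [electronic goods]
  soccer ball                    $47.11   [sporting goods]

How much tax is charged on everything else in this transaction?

$1.60

Spiral notebook $5.01: everything else → 8.5% → $0.43
AA batteries (8-pack) $13.78: everything else → 8.5% → $1.17
Tax on everything else = $0.43 + $1.17 = $1.60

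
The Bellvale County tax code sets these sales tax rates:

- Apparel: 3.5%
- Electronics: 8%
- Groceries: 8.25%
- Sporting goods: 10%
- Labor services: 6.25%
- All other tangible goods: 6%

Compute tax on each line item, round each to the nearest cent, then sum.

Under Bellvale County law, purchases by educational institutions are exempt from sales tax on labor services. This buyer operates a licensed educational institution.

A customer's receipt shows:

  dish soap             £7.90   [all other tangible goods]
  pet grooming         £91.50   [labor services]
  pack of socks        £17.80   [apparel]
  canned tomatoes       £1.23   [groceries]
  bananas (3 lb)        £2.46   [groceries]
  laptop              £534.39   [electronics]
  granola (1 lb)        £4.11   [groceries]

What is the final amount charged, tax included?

Dish soap £7.90: all other tangible goods → 6% → £0.47
Pet grooming £91.50: labor services, buyer-exempt → 0% → £0.00
Pack of socks £17.80: apparel → 3.5% → £0.62
Canned tomatoes £1.23: groceries → 8.25% → £0.10
Bananas (3 lb) £2.46: groceries → 8.25% → £0.20
Laptop £534.39: electronics → 8% → £42.75
Granola (1 lb) £4.11: groceries → 8.25% → £0.34
Subtotal = £659.39; tax = £44.48; total due = £703.87

£703.87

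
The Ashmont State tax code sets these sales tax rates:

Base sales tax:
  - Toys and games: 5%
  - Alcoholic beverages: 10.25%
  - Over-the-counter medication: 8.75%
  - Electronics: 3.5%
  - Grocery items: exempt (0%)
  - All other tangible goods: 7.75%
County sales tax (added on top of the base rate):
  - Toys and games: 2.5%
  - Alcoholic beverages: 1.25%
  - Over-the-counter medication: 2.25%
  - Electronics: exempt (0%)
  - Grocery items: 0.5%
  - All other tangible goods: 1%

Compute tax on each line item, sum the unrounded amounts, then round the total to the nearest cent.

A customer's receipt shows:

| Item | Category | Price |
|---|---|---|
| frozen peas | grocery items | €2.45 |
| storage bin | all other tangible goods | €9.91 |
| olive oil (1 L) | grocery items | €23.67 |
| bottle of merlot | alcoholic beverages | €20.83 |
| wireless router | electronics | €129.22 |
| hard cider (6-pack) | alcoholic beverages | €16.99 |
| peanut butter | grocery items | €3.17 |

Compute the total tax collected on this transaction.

€9.89

Frozen peas €2.45: grocery items → 0% + 0.5% county = 0.5% → €0.01225
Storage bin €9.91: all other tangible goods → 7.75% + 1% county = 8.75% → €0.867125
Olive oil (1 L) €23.67: grocery items → 0% + 0.5% county = 0.5% → €0.11835
Bottle of merlot €20.83: alcoholic beverages → 10.25% + 1.25% county = 11.5% → €2.39545
Wireless router €129.22: electronics → 3.5% + 0% county = 3.5% → €4.5227
Hard cider (6-pack) €16.99: alcoholic beverages → 10.25% + 1.25% county = 11.5% → €1.95385
Peanut butter €3.17: grocery items → 0% + 0.5% county = 0.5% → €0.01585
Unrounded tax sum = €9.885575 → €9.89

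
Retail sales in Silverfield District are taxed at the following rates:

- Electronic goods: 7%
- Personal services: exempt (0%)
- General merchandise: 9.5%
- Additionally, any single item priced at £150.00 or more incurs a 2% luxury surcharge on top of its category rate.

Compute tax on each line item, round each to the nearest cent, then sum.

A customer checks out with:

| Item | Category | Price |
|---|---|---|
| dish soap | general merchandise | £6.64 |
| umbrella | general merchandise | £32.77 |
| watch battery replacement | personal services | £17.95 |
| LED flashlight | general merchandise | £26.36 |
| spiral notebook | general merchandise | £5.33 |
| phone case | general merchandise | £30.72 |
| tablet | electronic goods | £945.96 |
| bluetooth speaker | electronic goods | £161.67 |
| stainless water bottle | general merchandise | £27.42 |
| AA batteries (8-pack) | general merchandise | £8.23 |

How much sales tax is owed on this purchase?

£112.74

Dish soap £6.64: general merchandise → 9.5% → £0.63
Umbrella £32.77: general merchandise → 9.5% → £3.11
Watch battery replacement £17.95: personal services → 0% → £0.00
LED flashlight £26.36: general merchandise → 9.5% → £2.50
Spiral notebook £5.33: general merchandise → 9.5% → £0.51
Phone case £30.72: general merchandise → 9.5% → £2.92
Tablet £945.96: electronic goods → 7% + 2% surcharge = 9% → £85.14
Bluetooth speaker £161.67: electronic goods → 7% + 2% surcharge = 9% → £14.55
Stainless water bottle £27.42: general merchandise → 9.5% → £2.60
AA batteries (8-pack) £8.23: general merchandise → 9.5% → £0.78
Total tax = £0.63 + £3.11 + £2.50 + £0.51 + £2.92 + £85.14 + £14.55 + £2.60 + £0.78 = £112.74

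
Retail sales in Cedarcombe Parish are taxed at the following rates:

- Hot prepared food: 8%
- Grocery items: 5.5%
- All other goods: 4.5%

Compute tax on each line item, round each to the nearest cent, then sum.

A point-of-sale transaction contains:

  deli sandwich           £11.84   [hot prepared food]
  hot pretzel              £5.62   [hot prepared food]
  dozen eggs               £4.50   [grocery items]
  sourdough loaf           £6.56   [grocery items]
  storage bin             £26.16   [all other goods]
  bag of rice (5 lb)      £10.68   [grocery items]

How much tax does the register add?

Deli sandwich £11.84: hot prepared food → 8% → £0.95
Hot pretzel £5.62: hot prepared food → 8% → £0.45
Dozen eggs £4.50: grocery items → 5.5% → £0.25
Sourdough loaf £6.56: grocery items → 5.5% → £0.36
Storage bin £26.16: all other goods → 4.5% → £1.18
Bag of rice (5 lb) £10.68: grocery items → 5.5% → £0.59
Total tax = £0.95 + £0.45 + £0.25 + £0.36 + £1.18 + £0.59 = £3.78

£3.78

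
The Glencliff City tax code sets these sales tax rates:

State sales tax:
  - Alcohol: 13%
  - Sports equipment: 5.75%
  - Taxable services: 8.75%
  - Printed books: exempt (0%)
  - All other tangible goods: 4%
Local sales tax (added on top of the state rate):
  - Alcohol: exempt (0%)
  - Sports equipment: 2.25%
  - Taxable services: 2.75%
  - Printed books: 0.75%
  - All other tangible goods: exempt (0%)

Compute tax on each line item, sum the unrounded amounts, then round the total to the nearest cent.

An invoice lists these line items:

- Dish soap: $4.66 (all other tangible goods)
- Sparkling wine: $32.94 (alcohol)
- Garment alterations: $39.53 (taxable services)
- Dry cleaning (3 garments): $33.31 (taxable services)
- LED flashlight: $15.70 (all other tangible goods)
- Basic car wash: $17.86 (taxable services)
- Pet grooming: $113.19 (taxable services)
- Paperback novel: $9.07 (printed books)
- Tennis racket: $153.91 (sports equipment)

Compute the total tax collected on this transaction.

Dish soap $4.66: all other tangible goods → 4% + 0% local = 4% → $0.1864
Sparkling wine $32.94: alcohol → 13% + 0% local = 13% → $4.2822
Garment alterations $39.53: taxable services → 8.75% + 2.75% local = 11.5% → $4.54595
Dry cleaning (3 garments) $33.31: taxable services → 8.75% + 2.75% local = 11.5% → $3.83065
LED flashlight $15.70: all other tangible goods → 4% + 0% local = 4% → $0.628
Basic car wash $17.86: taxable services → 8.75% + 2.75% local = 11.5% → $2.0539
Pet grooming $113.19: taxable services → 8.75% + 2.75% local = 11.5% → $13.01685
Paperback novel $9.07: printed books → 0% + 0.75% local = 0.75% → $0.068025
Tennis racket $153.91: sports equipment → 5.75% + 2.25% local = 8% → $12.3128
Unrounded tax sum = $40.924775 → $40.92

$40.92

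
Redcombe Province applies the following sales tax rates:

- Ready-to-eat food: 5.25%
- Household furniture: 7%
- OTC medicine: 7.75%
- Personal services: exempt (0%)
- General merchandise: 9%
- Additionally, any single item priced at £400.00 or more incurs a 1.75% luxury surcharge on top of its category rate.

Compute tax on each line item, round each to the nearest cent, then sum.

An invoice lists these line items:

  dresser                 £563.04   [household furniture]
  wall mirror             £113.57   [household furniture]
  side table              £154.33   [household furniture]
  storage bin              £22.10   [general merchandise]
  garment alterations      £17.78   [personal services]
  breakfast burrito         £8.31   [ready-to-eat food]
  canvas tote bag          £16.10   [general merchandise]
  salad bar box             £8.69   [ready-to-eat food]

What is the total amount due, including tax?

Dresser £563.04: household furniture → 7% + 1.75% surcharge = 8.75% → £49.27
Wall mirror £113.57: household furniture → 7% → £7.95
Side table £154.33: household furniture → 7% → £10.80
Storage bin £22.10: general merchandise → 9% → £1.99
Garment alterations £17.78: personal services → 0% → £0.00
Breakfast burrito £8.31: ready-to-eat food → 5.25% → £0.44
Canvas tote bag £16.10: general merchandise → 9% → £1.45
Salad bar box £8.69: ready-to-eat food → 5.25% → £0.46
Subtotal = £903.92; tax = £72.36; total due = £976.28

£976.28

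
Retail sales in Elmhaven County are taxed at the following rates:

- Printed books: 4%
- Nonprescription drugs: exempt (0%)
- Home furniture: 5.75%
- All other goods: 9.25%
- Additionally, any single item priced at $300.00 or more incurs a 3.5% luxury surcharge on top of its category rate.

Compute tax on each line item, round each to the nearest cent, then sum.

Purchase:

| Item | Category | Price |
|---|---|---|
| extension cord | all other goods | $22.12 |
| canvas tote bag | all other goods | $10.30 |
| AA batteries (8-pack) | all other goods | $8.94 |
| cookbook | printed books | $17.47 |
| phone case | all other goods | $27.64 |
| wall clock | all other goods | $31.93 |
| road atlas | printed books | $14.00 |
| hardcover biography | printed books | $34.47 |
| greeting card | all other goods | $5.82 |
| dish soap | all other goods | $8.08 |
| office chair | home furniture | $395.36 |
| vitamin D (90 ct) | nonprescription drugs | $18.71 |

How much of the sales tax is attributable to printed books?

Cookbook $17.47: printed books → 4% → $0.70
Road atlas $14.00: printed books → 4% → $0.56
Hardcover biography $34.47: printed books → 4% → $1.38
Tax on printed books = $0.70 + $0.56 + $1.38 = $2.64

$2.64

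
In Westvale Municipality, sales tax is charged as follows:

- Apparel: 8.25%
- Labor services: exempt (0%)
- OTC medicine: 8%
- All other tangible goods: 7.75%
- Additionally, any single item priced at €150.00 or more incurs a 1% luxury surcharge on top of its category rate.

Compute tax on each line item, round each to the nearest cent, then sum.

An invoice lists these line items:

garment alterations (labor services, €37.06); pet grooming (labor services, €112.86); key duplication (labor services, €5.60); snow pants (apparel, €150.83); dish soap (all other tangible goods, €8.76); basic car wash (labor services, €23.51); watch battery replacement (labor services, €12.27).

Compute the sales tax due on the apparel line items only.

€13.95

Snow pants €150.83: apparel → 8.25% + 1% surcharge = 9.25% → €13.95
Tax on apparel = €13.95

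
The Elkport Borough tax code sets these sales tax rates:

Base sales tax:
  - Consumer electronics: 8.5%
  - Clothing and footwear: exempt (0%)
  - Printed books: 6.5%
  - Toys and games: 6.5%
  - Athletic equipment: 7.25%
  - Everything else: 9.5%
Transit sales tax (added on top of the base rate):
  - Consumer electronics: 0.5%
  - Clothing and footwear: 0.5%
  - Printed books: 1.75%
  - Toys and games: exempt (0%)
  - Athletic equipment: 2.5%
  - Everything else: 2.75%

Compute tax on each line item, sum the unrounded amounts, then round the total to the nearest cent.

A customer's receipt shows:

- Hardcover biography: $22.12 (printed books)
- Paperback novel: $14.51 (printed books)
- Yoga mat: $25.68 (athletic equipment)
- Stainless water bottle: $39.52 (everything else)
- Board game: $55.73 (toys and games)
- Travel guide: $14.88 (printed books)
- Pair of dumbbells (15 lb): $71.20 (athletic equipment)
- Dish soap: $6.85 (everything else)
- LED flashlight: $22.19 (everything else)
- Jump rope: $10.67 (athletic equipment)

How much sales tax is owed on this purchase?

Hardcover biography $22.12: printed books → 6.5% + 1.75% transit = 8.25% → $1.8249
Paperback novel $14.51: printed books → 6.5% + 1.75% transit = 8.25% → $1.197075
Yoga mat $25.68: athletic equipment → 7.25% + 2.5% transit = 9.75% → $2.5038
Stainless water bottle $39.52: everything else → 9.5% + 2.75% transit = 12.25% → $4.8412
Board game $55.73: toys and games → 6.5% + 0% transit = 6.5% → $3.62245
Travel guide $14.88: printed books → 6.5% + 1.75% transit = 8.25% → $1.2276
Pair of dumbbells (15 lb) $71.20: athletic equipment → 7.25% + 2.5% transit = 9.75% → $6.942
Dish soap $6.85: everything else → 9.5% + 2.75% transit = 12.25% → $0.839125
LED flashlight $22.19: everything else → 9.5% + 2.75% transit = 12.25% → $2.718275
Jump rope $10.67: athletic equipment → 7.25% + 2.5% transit = 9.75% → $1.040325
Unrounded tax sum = $26.75675 → $26.76

$26.76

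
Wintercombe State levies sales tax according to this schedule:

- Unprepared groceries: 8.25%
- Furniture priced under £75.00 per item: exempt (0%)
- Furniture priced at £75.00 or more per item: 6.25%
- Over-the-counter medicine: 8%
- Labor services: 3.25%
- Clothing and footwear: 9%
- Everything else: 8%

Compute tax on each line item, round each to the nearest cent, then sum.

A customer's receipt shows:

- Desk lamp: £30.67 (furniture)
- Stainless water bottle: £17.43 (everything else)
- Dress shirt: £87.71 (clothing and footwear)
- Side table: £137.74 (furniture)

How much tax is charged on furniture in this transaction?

Desk lamp £30.67: furniture, under £75.00 → 0% → £0.00
Side table £137.74: furniture, £75.00 or more → 6.25% → £8.61
Tax on furniture = £0.00 + £8.61 = £8.61

£8.61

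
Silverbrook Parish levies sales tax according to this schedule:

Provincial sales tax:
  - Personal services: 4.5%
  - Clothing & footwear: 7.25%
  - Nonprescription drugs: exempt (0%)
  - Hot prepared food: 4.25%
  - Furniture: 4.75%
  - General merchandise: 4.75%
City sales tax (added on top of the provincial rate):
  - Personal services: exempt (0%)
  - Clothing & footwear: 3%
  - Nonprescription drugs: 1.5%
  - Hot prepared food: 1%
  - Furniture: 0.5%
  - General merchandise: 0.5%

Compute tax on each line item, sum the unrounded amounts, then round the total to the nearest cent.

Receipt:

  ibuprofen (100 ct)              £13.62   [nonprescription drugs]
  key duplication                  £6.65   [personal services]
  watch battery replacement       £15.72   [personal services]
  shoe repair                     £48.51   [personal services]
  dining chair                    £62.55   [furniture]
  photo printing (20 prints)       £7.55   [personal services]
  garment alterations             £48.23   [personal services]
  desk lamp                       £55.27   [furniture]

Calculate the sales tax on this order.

Ibuprofen (100 ct) £13.62: nonprescription drugs → 0% + 1.5% city = 1.5% → £0.2043
Key duplication £6.65: personal services → 4.5% + 0% city = 4.5% → £0.29925
Watch battery replacement £15.72: personal services → 4.5% + 0% city = 4.5% → £0.7074
Shoe repair £48.51: personal services → 4.5% + 0% city = 4.5% → £2.18295
Dining chair £62.55: furniture → 4.75% + 0.5% city = 5.25% → £3.283875
Photo printing (20 prints) £7.55: personal services → 4.5% + 0% city = 4.5% → £0.33975
Garment alterations £48.23: personal services → 4.5% + 0% city = 4.5% → £2.17035
Desk lamp £55.27: furniture → 4.75% + 0.5% city = 5.25% → £2.901675
Unrounded tax sum = £12.08955 → £12.09

£12.09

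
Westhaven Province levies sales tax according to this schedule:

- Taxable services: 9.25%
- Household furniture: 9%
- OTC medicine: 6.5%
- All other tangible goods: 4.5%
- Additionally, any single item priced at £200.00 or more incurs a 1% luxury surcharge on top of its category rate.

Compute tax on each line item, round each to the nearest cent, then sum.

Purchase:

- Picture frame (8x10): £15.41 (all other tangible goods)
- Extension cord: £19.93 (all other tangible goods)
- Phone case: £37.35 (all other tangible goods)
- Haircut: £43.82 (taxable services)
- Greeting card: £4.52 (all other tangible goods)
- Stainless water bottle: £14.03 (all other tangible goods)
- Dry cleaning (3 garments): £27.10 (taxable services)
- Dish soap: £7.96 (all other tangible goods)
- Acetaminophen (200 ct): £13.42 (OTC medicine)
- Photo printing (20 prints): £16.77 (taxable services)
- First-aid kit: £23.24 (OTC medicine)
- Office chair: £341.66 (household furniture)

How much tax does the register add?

Picture frame (8x10) £15.41: all other tangible goods → 4.5% → £0.69
Extension cord £19.93: all other tangible goods → 4.5% → £0.90
Phone case £37.35: all other tangible goods → 4.5% → £1.68
Haircut £43.82: taxable services → 9.25% → £4.05
Greeting card £4.52: all other tangible goods → 4.5% → £0.20
Stainless water bottle £14.03: all other tangible goods → 4.5% → £0.63
Dry cleaning (3 garments) £27.10: taxable services → 9.25% → £2.51
Dish soap £7.96: all other tangible goods → 4.5% → £0.36
Acetaminophen (200 ct) £13.42: OTC medicine → 6.5% → £0.87
Photo printing (20 prints) £16.77: taxable services → 9.25% → £1.55
First-aid kit £23.24: OTC medicine → 6.5% → £1.51
Office chair £341.66: household furniture → 9% + 1% surcharge = 10% → £34.17
Total tax = £0.69 + £0.90 + £1.68 + £4.05 + £0.20 + £0.63 + £2.51 + £0.36 + £0.87 + £1.55 + £1.51 + £34.17 = £49.12

£49.12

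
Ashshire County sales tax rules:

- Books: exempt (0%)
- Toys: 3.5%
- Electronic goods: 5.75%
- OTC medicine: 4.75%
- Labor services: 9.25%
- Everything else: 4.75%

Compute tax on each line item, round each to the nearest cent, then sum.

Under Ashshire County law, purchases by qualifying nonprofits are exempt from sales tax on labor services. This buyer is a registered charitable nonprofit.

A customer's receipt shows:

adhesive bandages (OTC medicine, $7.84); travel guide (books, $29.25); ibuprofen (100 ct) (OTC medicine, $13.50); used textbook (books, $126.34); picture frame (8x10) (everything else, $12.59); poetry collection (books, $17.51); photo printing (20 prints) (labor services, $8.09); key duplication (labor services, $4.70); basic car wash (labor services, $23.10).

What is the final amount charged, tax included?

Adhesive bandages $7.84: OTC medicine → 4.75% → $0.37
Travel guide $29.25: books → 0% → $0.00
Ibuprofen (100 ct) $13.50: OTC medicine → 4.75% → $0.64
Used textbook $126.34: books → 0% → $0.00
Picture frame (8x10) $12.59: everything else → 4.75% → $0.60
Poetry collection $17.51: books → 0% → $0.00
Photo printing (20 prints) $8.09: labor services, buyer-exempt → 0% → $0.00
Key duplication $4.70: labor services, buyer-exempt → 0% → $0.00
Basic car wash $23.10: labor services, buyer-exempt → 0% → $0.00
Subtotal = $242.92; tax = $1.61; total due = $244.53

$244.53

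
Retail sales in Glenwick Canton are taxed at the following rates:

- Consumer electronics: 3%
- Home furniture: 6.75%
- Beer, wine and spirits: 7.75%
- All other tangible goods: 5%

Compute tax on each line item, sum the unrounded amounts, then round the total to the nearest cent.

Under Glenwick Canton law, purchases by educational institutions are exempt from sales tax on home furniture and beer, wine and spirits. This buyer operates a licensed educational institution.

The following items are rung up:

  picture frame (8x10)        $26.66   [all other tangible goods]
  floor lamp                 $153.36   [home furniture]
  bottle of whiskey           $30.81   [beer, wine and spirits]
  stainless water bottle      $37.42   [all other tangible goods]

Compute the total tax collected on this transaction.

$3.20

Picture frame (8x10) $26.66: all other tangible goods → 5% → $1.333
Floor lamp $153.36: home furniture, buyer-exempt → 0% → $0.00
Bottle of whiskey $30.81: beer, wine and spirits, buyer-exempt → 0% → $0.00
Stainless water bottle $37.42: all other tangible goods → 5% → $1.871
Unrounded tax sum = $3.204 → $3.20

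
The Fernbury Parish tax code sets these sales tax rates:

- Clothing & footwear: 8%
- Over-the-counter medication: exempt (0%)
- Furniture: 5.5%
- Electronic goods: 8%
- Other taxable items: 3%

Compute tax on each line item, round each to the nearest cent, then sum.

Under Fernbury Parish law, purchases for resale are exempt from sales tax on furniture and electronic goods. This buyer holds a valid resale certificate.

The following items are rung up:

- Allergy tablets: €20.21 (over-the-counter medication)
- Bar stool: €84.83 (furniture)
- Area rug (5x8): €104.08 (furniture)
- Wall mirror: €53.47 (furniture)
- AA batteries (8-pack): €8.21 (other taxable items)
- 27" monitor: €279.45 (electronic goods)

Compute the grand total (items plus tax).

€550.50

Allergy tablets €20.21: over-the-counter medication → 0% → €0.00
Bar stool €84.83: furniture, buyer-exempt → 0% → €0.00
Area rug (5x8) €104.08: furniture, buyer-exempt → 0% → €0.00
Wall mirror €53.47: furniture, buyer-exempt → 0% → €0.00
AA batteries (8-pack) €8.21: other taxable items → 3% → €0.25
27" monitor €279.45: electronic goods, buyer-exempt → 0% → €0.00
Subtotal = €550.25; tax = €0.25; total due = €550.50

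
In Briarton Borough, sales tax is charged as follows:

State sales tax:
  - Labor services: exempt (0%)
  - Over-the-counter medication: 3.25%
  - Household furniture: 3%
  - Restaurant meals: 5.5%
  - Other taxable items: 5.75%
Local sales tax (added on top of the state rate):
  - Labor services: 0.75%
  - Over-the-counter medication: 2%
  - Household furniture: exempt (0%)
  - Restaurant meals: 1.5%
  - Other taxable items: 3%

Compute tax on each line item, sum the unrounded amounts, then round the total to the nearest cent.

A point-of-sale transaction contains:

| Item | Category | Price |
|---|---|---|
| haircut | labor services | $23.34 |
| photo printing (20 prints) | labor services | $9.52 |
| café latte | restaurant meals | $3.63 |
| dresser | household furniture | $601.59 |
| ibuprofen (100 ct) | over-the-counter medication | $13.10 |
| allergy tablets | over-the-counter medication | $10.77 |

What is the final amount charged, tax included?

Haircut $23.34: labor services → 0% + 0.75% local = 0.75% → $0.17505
Photo printing (20 prints) $9.52: labor services → 0% + 0.75% local = 0.75% → $0.0714
Café latte $3.63: restaurant meals → 5.5% + 1.5% local = 7% → $0.2541
Dresser $601.59: household furniture → 3% + 0% local = 3% → $18.0477
Ibuprofen (100 ct) $13.10: over-the-counter medication → 3.25% + 2% local = 5.25% → $0.68775
Allergy tablets $10.77: over-the-counter medication → 3.25% + 2% local = 5.25% → $0.565425
Subtotal = $661.95; unrounded tax = $19.801425 → $19.80; total due = $681.75

$681.75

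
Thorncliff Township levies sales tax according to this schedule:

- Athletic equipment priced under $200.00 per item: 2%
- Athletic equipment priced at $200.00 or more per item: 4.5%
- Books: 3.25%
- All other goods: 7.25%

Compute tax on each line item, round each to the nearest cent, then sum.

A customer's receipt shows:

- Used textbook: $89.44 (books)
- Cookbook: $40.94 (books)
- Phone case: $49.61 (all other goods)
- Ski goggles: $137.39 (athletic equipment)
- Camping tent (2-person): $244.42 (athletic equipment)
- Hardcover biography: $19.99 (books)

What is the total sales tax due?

$22.24

Used textbook $89.44: books → 3.25% → $2.91
Cookbook $40.94: books → 3.25% → $1.33
Phone case $49.61: all other goods → 7.25% → $3.60
Ski goggles $137.39: athletic equipment, under $200.00 → 2% → $2.75
Camping tent (2-person) $244.42: athletic equipment, $200.00 or more → 4.5% → $11.00
Hardcover biography $19.99: books → 3.25% → $0.65
Total tax = $2.91 + $1.33 + $3.60 + $2.75 + $11.00 + $0.65 = $22.24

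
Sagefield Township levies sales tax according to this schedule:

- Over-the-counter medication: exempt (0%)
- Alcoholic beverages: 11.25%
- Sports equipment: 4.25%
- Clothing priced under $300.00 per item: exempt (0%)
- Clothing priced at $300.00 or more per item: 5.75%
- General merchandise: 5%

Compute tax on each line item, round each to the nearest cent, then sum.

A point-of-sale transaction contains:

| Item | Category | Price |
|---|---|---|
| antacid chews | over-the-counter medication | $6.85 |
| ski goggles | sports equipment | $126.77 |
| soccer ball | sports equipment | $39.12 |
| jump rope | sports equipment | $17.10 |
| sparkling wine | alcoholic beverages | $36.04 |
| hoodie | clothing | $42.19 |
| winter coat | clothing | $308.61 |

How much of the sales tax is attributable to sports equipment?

Ski goggles $126.77: sports equipment → 4.25% → $5.39
Soccer ball $39.12: sports equipment → 4.25% → $1.66
Jump rope $17.10: sports equipment → 4.25% → $0.73
Tax on sports equipment = $5.39 + $1.66 + $0.73 = $7.78

$7.78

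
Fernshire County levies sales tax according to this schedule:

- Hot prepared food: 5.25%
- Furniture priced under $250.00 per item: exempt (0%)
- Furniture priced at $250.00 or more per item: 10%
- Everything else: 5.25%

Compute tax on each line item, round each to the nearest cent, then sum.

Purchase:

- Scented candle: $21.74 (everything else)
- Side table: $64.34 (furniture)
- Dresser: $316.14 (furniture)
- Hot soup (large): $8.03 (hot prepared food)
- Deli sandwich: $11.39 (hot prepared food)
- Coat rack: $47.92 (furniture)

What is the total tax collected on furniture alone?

$31.61

Side table $64.34: furniture, under $250.00 → 0% → $0.00
Dresser $316.14: furniture, $250.00 or more → 10% → $31.61
Coat rack $47.92: furniture, under $250.00 → 0% → $0.00
Tax on furniture = $0.00 + $31.61 + $0.00 = $31.61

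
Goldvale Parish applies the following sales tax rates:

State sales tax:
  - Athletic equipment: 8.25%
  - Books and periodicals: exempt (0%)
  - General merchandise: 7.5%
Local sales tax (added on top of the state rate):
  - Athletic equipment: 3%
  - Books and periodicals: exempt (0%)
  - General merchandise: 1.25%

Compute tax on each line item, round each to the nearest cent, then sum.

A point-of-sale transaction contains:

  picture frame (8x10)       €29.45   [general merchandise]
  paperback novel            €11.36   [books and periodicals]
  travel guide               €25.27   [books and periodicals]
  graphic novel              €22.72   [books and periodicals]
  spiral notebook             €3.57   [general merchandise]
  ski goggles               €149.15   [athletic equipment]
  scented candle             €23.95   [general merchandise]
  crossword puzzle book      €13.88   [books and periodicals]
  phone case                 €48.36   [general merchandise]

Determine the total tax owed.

€26.00

Picture frame (8x10) €29.45: general merchandise → 7.5% + 1.25% local = 8.75% → €2.58
Paperback novel €11.36: books and periodicals → 0% + 0% local = 0% → €0.00
Travel guide €25.27: books and periodicals → 0% + 0% local = 0% → €0.00
Graphic novel €22.72: books and periodicals → 0% + 0% local = 0% → €0.00
Spiral notebook €3.57: general merchandise → 7.5% + 1.25% local = 8.75% → €0.31
Ski goggles €149.15: athletic equipment → 8.25% + 3% local = 11.25% → €16.78
Scented candle €23.95: general merchandise → 7.5% + 1.25% local = 8.75% → €2.10
Crossword puzzle book €13.88: books and periodicals → 0% + 0% local = 0% → €0.00
Phone case €48.36: general merchandise → 7.5% + 1.25% local = 8.75% → €4.23
Total tax = €2.58 + €0.31 + €16.78 + €2.10 + €4.23 = €26.00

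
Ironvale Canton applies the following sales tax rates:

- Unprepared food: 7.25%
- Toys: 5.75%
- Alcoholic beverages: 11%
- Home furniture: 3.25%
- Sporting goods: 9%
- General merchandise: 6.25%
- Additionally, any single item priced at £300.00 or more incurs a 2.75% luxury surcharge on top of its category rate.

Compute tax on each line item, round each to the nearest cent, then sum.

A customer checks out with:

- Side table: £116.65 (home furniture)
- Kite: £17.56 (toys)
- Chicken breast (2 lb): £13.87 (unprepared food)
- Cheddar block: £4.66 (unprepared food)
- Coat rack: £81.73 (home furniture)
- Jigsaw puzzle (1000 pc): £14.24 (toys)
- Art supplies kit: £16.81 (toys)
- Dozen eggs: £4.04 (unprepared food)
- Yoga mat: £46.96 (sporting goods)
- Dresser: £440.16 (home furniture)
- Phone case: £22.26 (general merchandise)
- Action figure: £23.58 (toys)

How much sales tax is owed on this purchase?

£44.28

Side table £116.65: home furniture → 3.25% → £3.79
Kite £17.56: toys → 5.75% → £1.01
Chicken breast (2 lb) £13.87: unprepared food → 7.25% → £1.01
Cheddar block £4.66: unprepared food → 7.25% → £0.34
Coat rack £81.73: home furniture → 3.25% → £2.66
Jigsaw puzzle (1000 pc) £14.24: toys → 5.75% → £0.82
Art supplies kit £16.81: toys → 5.75% → £0.97
Dozen eggs £4.04: unprepared food → 7.25% → £0.29
Yoga mat £46.96: sporting goods → 9% → £4.23
Dresser £440.16: home furniture → 3.25% + 2.75% surcharge = 6% → £26.41
Phone case £22.26: general merchandise → 6.25% → £1.39
Action figure £23.58: toys → 5.75% → £1.36
Total tax = £3.79 + £1.01 + £1.01 + £0.34 + £2.66 + £0.82 + £0.97 + £0.29 + £4.23 + £26.41 + £1.39 + £1.36 = £44.28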